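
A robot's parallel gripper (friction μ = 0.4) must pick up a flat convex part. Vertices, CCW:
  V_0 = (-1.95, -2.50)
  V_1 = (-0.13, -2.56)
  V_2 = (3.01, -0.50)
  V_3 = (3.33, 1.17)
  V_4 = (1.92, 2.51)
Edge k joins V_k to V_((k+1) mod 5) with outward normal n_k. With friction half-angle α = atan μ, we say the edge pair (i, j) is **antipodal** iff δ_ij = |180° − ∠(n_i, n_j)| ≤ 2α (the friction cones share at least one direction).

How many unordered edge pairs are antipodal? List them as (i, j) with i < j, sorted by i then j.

count = 3; pairs: (0,3), (1,4), (2,4)

α = atan 0.4 = 21.80°;  2α = 43.60°
n_0 = (-0.0329, -0.9995)
n_1 = (+0.5485, -0.8361)
n_2 = (+0.9821, -0.1882)
n_3 = (+0.6889, +0.7249)
n_4 = (-0.7914, +0.6113)
  (0,1): δ = 144.84°  ·
  (0,2): δ = 98.96°  ·
  (0,3): δ = 41.65°  ✓
  (0,4): δ = 54.20°  ·
  (1,2): δ = 134.11°  ·
  (1,3): δ = 76.81°  ·
  (1,4): δ = 19.05°  ✓
  (2,3): δ = 122.69°  ·
  (2,4): δ = 26.84°  ✓
  (3,4): δ = 84.14°  ·
antipodal pairs: 3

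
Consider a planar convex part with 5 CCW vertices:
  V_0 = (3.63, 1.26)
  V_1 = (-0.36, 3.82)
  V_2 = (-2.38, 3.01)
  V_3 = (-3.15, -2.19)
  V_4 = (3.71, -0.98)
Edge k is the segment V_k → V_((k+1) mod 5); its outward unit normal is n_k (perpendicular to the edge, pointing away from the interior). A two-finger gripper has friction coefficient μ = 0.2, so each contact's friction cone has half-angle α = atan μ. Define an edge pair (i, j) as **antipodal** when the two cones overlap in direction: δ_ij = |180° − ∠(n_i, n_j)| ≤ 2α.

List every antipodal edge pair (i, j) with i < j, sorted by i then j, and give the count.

α = atan 0.2 = 11.31°;  2α = 22.62°
n_0 = (+0.5400, +0.8417)
n_1 = (-0.3722, +0.9282)
n_2 = (-0.9892, +0.1465)
n_3 = (+0.1737, -0.9848)
n_4 = (+0.9994, +0.0357)
  (0,1): δ = 125.47°  ·
  (0,2): δ = 65.74°  ·
  (0,3): δ = 42.69°  ·
  (0,4): δ = 124.73°  ·
  (1,2): δ = 120.27°  ·
  (1,3): δ = 11.85°  ✓
  (1,4): δ = 70.20°  ·
  (2,3): δ = 71.57°  ·
  (2,4): δ = 10.47°  ✓
  (3,4): δ = 97.96°  ·
antipodal pairs: 2

count = 2; pairs: (1,3), (2,4)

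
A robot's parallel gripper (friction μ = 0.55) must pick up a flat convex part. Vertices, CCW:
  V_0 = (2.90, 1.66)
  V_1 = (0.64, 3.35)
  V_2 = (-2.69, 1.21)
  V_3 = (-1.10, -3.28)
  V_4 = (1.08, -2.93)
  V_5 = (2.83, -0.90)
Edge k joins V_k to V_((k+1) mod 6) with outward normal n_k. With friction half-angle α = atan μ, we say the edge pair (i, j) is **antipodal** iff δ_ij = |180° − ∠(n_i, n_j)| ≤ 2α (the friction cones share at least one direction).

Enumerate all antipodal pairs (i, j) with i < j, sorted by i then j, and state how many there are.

α = atan 0.55 = 28.81°;  2α = 57.62°
n_0 = (+0.5989, +0.8008)
n_1 = (-0.5406, +0.8413)
n_2 = (-0.9426, -0.3338)
n_3 = (+0.1585, -0.9874)
n_4 = (+0.7574, -0.6529)
n_5 = (+0.9996, -0.0273)
  (0,1): δ = 110.48°  ·
  (0,2): δ = 33.71°  ✓
  (0,3): δ = 45.91°  ✓
  (0,4): δ = 86.03°  ·
  (0,5): δ = 125.22°  ·
  (1,2): δ = 103.23°  ·
  (1,3): δ = 23.61°  ✓
  (1,4): δ = 16.51°  ✓
  (1,5): δ = 55.71°  ✓
  (2,3): δ = 100.38°  ·
  (2,4): δ = 60.26°  ·
  (2,5): δ = 21.07°  ✓
  (3,4): δ = 139.88°  ·
  (3,5): δ = 100.69°  ·
  (4,5): δ = 140.80°  ·
antipodal pairs: 6

count = 6; pairs: (0,2), (0,3), (1,3), (1,4), (1,5), (2,5)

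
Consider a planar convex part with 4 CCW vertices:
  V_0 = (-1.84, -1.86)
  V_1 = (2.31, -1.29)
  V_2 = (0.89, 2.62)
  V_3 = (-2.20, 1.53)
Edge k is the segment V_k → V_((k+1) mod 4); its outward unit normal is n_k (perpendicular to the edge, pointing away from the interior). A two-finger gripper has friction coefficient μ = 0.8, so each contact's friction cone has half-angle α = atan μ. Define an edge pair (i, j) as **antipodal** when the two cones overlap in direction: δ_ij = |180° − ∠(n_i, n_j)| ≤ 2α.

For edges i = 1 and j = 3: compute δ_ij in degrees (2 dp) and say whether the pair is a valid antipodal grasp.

α = atan 0.8 = 38.66°;  2α = 77.32°
edge 1: e_1 = (-1.42, +3.91);  n_1 = (+0.9399, +0.3414)
edge 3: e_3 = (+0.36, -3.39);  n_3 = (-0.9944, -0.1056)
∠(n_1, n_3) = 166.10°
δ = |180° − 166.10°| = 13.90°
13.90° ≤ 2α = 77.32°  →  valid

δ = 13.90°, valid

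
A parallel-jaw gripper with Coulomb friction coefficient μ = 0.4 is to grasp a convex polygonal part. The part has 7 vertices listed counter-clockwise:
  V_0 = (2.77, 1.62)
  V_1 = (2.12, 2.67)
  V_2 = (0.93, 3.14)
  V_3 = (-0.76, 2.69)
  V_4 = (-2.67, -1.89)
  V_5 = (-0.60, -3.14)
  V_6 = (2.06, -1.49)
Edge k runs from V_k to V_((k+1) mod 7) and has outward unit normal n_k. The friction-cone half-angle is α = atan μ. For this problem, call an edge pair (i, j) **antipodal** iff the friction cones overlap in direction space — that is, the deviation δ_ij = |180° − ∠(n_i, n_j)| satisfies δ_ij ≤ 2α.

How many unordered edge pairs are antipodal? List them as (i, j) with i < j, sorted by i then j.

count = 5; pairs: (0,4), (1,4), (2,5), (3,5), (3,6)

α = atan 0.4 = 21.80°;  2α = 43.60°
n_0 = (+0.8503, +0.5264)
n_1 = (+0.3673, +0.9301)
n_2 = (-0.2573, +0.9663)
n_3 = (-0.9230, +0.3849)
n_4 = (-0.5169, -0.8560)
n_5 = (+0.5271, -0.8498)
n_6 = (+0.9749, -0.2226)
  (0,1): δ = 143.31°  ·
  (0,2): δ = 106.85°  ·
  (0,3): δ = 54.40°  ·
  (0,4): δ = 27.11°  ✓
  (0,5): δ = 90.05°  ·
  (0,6): δ = 135.38°  ·
  (1,2): δ = 143.54°  ·
  (1,3): δ = 91.09°  ·
  (1,4): δ = 9.57°  ✓
  (1,5): δ = 53.36°  ·
  (1,6): δ = 98.69°  ·
  (2,3): δ = 127.55°  ·
  (2,4): δ = 46.04°  ·
  (2,5): δ = 16.90°  ✓
  (2,6): δ = 62.23°  ·
  (3,4): δ = 98.49°  ·
  (3,5): δ = 35.55°  ✓
  (3,6): δ = 9.78°  ✓
  (4,5): δ = 117.06°  ·
  (4,6): δ = 71.73°  ·
  (5,6): δ = 134.67°  ·
antipodal pairs: 5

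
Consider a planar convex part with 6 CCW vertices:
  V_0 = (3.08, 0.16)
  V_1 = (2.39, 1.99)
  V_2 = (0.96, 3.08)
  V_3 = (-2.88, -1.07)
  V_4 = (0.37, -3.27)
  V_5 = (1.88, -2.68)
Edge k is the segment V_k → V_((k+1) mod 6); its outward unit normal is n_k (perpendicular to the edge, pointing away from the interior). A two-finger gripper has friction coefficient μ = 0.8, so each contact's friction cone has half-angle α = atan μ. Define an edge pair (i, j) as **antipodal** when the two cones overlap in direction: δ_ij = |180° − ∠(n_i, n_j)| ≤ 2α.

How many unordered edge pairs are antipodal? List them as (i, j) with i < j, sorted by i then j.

α = atan 0.8 = 38.66°;  2α = 77.32°
n_0 = (+0.9357, +0.3528)
n_1 = (+0.6062, +0.7953)
n_2 = (-0.7340, +0.6792)
n_3 = (-0.5606, -0.8281)
n_4 = (+0.3639, -0.9314)
n_5 = (+0.9211, -0.3892)
  (0,1): δ = 147.97°  ·
  (0,2): δ = 63.44°  ✓
  (0,3): δ = 35.25°  ✓
  (0,4): δ = 90.68°  ·
  (0,5): δ = 136.44°  ·
  (1,2): δ = 95.46°  ·
  (1,3): δ = 3.22°  ✓
  (1,4): δ = 58.66°  ✓
  (1,5): δ = 104.41°  ·
  (2,3): δ = 81.32°  ·
  (2,4): δ = 25.88°  ✓
  (2,5): δ = 19.87°  ✓
  (3,4): δ = 124.56°  ·
  (3,5): δ = 78.81°  ·
  (4,5): δ = 134.25°  ·
antipodal pairs: 6

count = 6; pairs: (0,2), (0,3), (1,3), (1,4), (2,4), (2,5)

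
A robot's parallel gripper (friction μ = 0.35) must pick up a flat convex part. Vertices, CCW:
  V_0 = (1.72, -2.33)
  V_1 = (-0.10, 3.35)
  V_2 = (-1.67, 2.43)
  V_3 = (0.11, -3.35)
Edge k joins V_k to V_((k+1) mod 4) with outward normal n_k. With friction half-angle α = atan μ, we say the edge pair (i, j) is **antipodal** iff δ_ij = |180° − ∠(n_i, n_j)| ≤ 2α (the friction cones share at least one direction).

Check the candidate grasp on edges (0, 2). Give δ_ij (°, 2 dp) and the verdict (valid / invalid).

δ = 0.65°, valid

α = atan 0.35 = 19.29°;  2α = 38.58°
edge 0: e_0 = (-1.82, +5.68);  n_0 = (+0.9523, +0.3051)
edge 2: e_2 = (+1.78, -5.78);  n_2 = (-0.9557, -0.2943)
∠(n_0, n_2) = 179.35°
δ = |180° − 179.35°| = 0.65°
0.65° ≤ 2α = 38.58°  →  valid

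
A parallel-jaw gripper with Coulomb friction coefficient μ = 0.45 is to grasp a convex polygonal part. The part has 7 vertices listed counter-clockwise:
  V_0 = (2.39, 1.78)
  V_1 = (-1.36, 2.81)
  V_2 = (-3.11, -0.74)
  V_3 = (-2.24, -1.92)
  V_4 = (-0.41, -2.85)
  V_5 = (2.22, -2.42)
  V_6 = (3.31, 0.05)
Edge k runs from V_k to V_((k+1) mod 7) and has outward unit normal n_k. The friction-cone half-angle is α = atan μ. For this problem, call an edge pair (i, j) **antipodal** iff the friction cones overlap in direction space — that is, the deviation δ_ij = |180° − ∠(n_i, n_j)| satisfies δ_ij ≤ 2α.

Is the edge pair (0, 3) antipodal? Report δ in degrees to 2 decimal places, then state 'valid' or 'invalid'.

δ = 11.58°, valid

α = atan 0.45 = 24.23°;  2α = 48.46°
edge 0: e_0 = (-3.75, +1.03);  n_0 = (+0.2649, +0.9643)
edge 3: e_3 = (+1.83, -0.93);  n_3 = (-0.4530, -0.8915)
∠(n_0, n_3) = 168.42°
δ = |180° − 168.42°| = 11.58°
11.58° ≤ 2α = 48.46°  →  valid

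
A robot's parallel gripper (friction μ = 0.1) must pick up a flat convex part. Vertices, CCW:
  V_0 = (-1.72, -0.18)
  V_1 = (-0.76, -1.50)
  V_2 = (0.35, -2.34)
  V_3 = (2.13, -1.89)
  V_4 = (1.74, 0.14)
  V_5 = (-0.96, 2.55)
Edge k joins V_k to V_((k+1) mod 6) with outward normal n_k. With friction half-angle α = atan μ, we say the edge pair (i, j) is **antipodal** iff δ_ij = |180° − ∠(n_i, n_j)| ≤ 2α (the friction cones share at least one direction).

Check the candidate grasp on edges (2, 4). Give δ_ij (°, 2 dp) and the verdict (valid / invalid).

δ = 55.94°, invalid

α = atan 0.1 = 5.71°;  2α = 11.42°
edge 2: e_2 = (+1.78, +0.45);  n_2 = (+0.2451, -0.9695)
edge 4: e_4 = (-2.70, +2.41);  n_4 = (+0.6659, +0.7460)
∠(n_2, n_4) = 124.06°
δ = |180° − 124.06°| = 55.94°
55.94° > 2α = 11.42°  →  invalid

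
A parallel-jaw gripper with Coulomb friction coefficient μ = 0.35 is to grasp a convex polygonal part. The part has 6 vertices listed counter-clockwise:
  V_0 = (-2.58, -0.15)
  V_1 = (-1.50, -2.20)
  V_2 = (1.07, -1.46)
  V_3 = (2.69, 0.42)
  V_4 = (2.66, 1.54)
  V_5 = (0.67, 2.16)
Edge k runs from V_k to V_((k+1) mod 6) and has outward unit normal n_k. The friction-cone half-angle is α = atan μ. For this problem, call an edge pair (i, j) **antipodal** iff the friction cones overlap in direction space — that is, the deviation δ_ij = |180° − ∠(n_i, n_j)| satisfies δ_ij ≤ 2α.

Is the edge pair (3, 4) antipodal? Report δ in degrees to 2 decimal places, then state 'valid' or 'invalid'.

α = atan 0.35 = 19.29°;  2α = 38.58°
edge 3: e_3 = (-0.03, +1.12);  n_3 = (+0.9996, +0.0268)
edge 4: e_4 = (-1.99, +0.62);  n_4 = (+0.2975, +0.9547)
∠(n_3, n_4) = 71.16°
δ = |180° − 71.16°| = 108.84°
108.84° > 2α = 38.58°  →  invalid

δ = 108.84°, invalid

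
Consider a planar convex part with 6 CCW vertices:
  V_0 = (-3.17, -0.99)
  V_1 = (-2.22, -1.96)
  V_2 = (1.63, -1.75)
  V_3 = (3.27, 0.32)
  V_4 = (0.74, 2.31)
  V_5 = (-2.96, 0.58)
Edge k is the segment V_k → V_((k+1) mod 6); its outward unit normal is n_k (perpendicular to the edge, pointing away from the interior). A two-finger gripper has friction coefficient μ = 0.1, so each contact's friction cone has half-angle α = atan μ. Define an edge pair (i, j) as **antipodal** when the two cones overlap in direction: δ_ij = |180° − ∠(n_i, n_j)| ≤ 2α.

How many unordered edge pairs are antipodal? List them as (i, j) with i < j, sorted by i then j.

α = atan 0.1 = 5.71°;  2α = 11.42°
n_0 = (-0.7144, -0.6997)
n_1 = (+0.0545, -0.9985)
n_2 = (+0.7838, -0.6210)
n_3 = (+0.6182, +0.7860)
n_4 = (-0.4236, +0.9059)
n_5 = (-0.9912, +0.1326)
  (0,1): δ = 131.28°  ·
  (0,2): δ = 82.79°  ·
  (0,3): δ = 7.41°  ✓
  (0,4): δ = 70.66°  ·
  (0,5): δ = 127.98°  ·
  (1,2): δ = 131.51°  ·
  (1,3): δ = 41.31°  ·
  (1,4): δ = 21.94°  ·
  (1,5): δ = 79.26°  ·
  (2,3): δ = 89.80°  ·
  (2,4): δ = 26.55°  ·
  (2,5): δ = 30.77°  ·
  (3,4): δ = 116.75°  ·
  (3,5): δ = 59.43°  ·
  (4,5): δ = 122.68°  ·
antipodal pairs: 1

count = 1; pairs: (0,3)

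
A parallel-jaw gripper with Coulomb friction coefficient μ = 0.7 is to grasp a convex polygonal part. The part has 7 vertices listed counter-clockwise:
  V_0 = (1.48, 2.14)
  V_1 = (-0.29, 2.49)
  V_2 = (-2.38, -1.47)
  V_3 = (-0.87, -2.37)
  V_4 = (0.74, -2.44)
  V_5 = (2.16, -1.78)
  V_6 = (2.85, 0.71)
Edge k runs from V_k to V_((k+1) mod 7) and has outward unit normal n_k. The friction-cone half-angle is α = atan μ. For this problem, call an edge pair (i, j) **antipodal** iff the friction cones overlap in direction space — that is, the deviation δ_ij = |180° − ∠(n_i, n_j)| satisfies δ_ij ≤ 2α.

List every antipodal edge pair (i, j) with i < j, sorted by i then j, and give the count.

α = atan 0.7 = 34.99°;  2α = 69.98°
n_0 = (+0.1940, +0.9810)
n_1 = (-0.8844, +0.4668)
n_2 = (-0.5120, -0.8590)
n_3 = (-0.0434, -0.9991)
n_4 = (+0.4215, -0.9068)
n_5 = (+0.9637, -0.2670)
n_6 = (+0.7221, +0.6918)
  (0,1): δ = 106.64°  ·
  (0,2): δ = 19.61°  ✓
  (0,3): δ = 8.70°  ✓
  (0,4): δ = 36.11°  ✓
  (0,5): δ = 85.70°  ·
  (0,6): δ = 144.96°  ·
  (1,2): δ = 92.97°  ·
  (1,3): δ = 64.67°  ✓
  (1,4): δ = 37.25°  ✓
  (1,5): δ = 12.34°  ✓
  (1,6): δ = 71.60°  ·
  (2,3): δ = 151.69°  ·
  (2,4): δ = 124.28°  ·
  (2,5): δ = 74.69°  ·
  (2,6): δ = 15.43°  ✓
  (3,4): δ = 152.58°  ·
  (3,5): δ = 103.00°  ·
  (3,6): δ = 43.74°  ✓
  (4,5): δ = 130.42°  ·
  (4,6): δ = 71.16°  ·
  (5,6): δ = 120.74°  ·
antipodal pairs: 8

count = 8; pairs: (0,2), (0,3), (0,4), (1,3), (1,4), (1,5), (2,6), (3,6)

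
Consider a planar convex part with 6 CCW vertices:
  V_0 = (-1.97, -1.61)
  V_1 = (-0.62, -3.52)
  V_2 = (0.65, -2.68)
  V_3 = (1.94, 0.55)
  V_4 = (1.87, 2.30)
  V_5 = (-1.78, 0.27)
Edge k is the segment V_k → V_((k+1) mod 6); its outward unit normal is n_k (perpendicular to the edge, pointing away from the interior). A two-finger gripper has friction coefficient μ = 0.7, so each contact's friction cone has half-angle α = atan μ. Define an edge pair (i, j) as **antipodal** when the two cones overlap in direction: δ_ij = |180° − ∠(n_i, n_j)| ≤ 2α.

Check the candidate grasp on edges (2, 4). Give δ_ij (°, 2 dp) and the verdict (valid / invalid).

δ = 39.15°, valid

α = atan 0.7 = 34.99°;  2α = 69.98°
edge 2: e_2 = (+1.29, +3.23);  n_2 = (+0.9287, -0.3709)
edge 4: e_4 = (-3.65, -2.03);  n_4 = (-0.4860, +0.8739)
∠(n_2, n_4) = 140.85°
δ = |180° − 140.85°| = 39.15°
39.15° ≤ 2α = 69.98°  →  valid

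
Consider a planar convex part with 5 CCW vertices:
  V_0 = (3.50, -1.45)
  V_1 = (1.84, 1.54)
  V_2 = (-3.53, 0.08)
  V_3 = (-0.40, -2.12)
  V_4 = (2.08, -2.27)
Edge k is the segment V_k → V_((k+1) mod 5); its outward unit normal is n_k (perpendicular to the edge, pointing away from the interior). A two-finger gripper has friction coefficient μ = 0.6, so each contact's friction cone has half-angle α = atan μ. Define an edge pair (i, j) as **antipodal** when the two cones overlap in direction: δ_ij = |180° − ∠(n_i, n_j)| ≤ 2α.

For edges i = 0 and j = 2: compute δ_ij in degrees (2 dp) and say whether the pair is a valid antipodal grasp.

α = atan 0.6 = 30.96°;  2α = 61.93°
edge 0: e_0 = (-1.66, +2.99);  n_0 = (+0.8743, +0.4854)
edge 2: e_2 = (+3.13, -2.20);  n_2 = (-0.5750, -0.8181)
∠(n_0, n_2) = 154.14°
δ = |180° − 154.14°| = 25.86°
25.86° ≤ 2α = 61.93°  →  valid

δ = 25.86°, valid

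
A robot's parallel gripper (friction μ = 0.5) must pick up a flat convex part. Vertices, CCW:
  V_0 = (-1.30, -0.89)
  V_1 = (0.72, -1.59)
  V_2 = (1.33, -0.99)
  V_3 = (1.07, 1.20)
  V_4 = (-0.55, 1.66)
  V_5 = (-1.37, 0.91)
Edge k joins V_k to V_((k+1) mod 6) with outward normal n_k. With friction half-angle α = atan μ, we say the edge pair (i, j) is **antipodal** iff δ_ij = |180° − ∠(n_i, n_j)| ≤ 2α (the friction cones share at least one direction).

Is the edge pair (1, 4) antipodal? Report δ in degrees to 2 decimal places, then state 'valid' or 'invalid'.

δ = 2.08°, valid

α = atan 0.5 = 26.57°;  2α = 53.13°
edge 1: e_1 = (+0.61, +0.60);  n_1 = (+0.7012, -0.7129)
edge 4: e_4 = (-0.82, -0.75);  n_4 = (-0.6749, +0.7379)
∠(n_1, n_4) = 177.92°
δ = |180° − 177.92°| = 2.08°
2.08° ≤ 2α = 53.13°  →  valid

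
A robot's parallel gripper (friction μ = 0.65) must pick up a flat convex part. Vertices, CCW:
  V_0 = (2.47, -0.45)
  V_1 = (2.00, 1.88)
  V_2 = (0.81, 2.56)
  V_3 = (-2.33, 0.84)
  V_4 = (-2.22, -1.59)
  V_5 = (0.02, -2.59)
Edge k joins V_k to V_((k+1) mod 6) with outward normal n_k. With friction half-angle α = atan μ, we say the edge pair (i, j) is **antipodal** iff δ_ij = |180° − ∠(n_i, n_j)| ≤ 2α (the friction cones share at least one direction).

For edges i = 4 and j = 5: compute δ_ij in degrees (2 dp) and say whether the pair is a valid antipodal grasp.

α = atan 0.65 = 33.02°;  2α = 66.05°
edge 4: e_4 = (+2.24, -1.00);  n_4 = (-0.4077, -0.9131)
edge 5: e_5 = (+2.45, +2.14);  n_5 = (+0.6579, -0.7531)
∠(n_4, n_5) = 65.19°
δ = |180° − 65.19°| = 114.81°
114.81° > 2α = 66.05°  →  invalid

δ = 114.81°, invalid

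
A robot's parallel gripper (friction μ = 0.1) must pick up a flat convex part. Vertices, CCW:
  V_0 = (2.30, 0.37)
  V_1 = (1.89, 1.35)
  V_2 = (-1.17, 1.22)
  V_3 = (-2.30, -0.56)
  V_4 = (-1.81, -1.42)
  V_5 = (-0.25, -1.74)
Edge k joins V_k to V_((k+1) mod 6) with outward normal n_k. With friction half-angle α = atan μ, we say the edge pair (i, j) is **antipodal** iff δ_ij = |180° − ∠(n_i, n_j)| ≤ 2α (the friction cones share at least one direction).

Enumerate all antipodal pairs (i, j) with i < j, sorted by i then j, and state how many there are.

count = 1; pairs: (0,3)

α = atan 0.1 = 5.71°;  2α = 11.42°
n_0 = (+0.9225, +0.3860)
n_1 = (-0.0424, +0.9991)
n_2 = (-0.8442, +0.5360)
n_3 = (-0.8689, -0.4951)
n_4 = (-0.2009, -0.9796)
n_5 = (+0.6375, -0.7704)
  (0,1): δ = 110.27°  ·
  (0,2): δ = 55.11°  ·
  (0,3): δ = 6.97°  ✓
  (0,4): δ = 55.70°  ·
  (0,5): δ = 106.90°  ·
  (1,2): δ = 124.84°  ·
  (1,3): δ = 62.76°  ·
  (1,4): δ = 14.02°  ·
  (1,5): δ = 37.17°  ·
  (2,3): δ = 117.92°  ·
  (2,4): δ = 69.18°  ·
  (2,5): δ = 17.99°  ·
  (3,4): δ = 131.27°  ·
  (3,5): δ = 80.07°  ·
  (4,5): δ = 128.80°  ·
antipodal pairs: 1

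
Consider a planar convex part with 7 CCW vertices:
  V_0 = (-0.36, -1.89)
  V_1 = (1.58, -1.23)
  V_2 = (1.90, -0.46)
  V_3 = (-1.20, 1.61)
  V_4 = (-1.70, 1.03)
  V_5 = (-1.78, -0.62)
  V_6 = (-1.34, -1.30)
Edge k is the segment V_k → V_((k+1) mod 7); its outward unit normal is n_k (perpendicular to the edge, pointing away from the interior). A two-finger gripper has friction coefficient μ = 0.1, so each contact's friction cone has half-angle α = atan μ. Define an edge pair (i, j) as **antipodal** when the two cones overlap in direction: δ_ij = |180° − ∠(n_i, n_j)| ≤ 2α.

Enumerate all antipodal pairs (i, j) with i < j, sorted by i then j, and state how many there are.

count = 1; pairs: (2,6)

α = atan 0.1 = 5.71°;  2α = 11.42°
n_0 = (+0.3221, -0.9467)
n_1 = (+0.9234, -0.3838)
n_2 = (+0.5553, +0.8316)
n_3 = (-0.7574, +0.6529)
n_4 = (-0.9988, +0.0484)
n_5 = (-0.8396, -0.5433)
n_6 = (-0.5158, -0.8567)
  (0,1): δ = 131.36°  ·
  (0,2): δ = 52.52°  ·
  (0,3): δ = 30.45°  ·
  (0,4): δ = 68.44°  ·
  (0,5): δ = 104.12°  ·
  (0,6): δ = 130.16°  ·
  (1,2): δ = 101.17°  ·
  (1,3): δ = 18.20°  ·
  (1,4): δ = 19.79°  ·
  (1,5): δ = 55.47°  ·
  (1,6): δ = 81.52°  ·
  (2,3): δ = 97.03°  ·
  (2,4): δ = 59.04°  ·
  (2,5): δ = 23.36°  ·
  (2,6): δ = 2.68°  ✓
  (3,4): δ = 142.01°  ·
  (3,5): δ = 106.33°  ·
  (3,6): δ = 80.29°  ·
  (4,5): δ = 144.32°  ·
  (4,6): δ = 118.27°  ·
  (5,6): δ = 153.95°  ·
antipodal pairs: 1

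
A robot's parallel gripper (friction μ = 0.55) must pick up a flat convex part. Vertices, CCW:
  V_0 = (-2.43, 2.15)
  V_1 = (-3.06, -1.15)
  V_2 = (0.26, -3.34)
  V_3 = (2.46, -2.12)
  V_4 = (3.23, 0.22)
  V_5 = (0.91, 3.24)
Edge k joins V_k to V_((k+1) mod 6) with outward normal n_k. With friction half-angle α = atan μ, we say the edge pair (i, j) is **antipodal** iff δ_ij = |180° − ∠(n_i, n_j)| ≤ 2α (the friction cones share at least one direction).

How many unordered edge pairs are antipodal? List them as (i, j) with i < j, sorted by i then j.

count = 7; pairs: (0,2), (0,3), (0,4), (1,4), (1,5), (2,5), (3,5)

α = atan 0.55 = 28.81°;  2α = 57.62°
n_0 = (-0.9823, +0.1875)
n_1 = (-0.5506, -0.8347)
n_2 = (+0.4850, -0.8745)
n_3 = (+0.9499, -0.3126)
n_4 = (+0.7930, +0.6092)
n_5 = (-0.3102, +0.9507)
  (0,1): δ = 112.60°  ·
  (0,2): δ = 50.18°  ✓
  (0,3): δ = 7.41°  ✓
  (0,4): δ = 48.34°  ✓
  (0,5): δ = 118.88°  ·
  (1,2): δ = 117.58°  ·
  (1,3): δ = 74.80°  ·
  (1,4): δ = 19.06°  ✓
  (1,5): δ = 51.48°  ✓
  (2,3): δ = 137.22°  ·
  (2,4): δ = 81.48°  ·
  (2,5): δ = 10.94°  ✓
  (3,4): δ = 124.25°  ·
  (3,5): δ = 53.71°  ✓
  (4,5): δ = 109.46°  ·
antipodal pairs: 7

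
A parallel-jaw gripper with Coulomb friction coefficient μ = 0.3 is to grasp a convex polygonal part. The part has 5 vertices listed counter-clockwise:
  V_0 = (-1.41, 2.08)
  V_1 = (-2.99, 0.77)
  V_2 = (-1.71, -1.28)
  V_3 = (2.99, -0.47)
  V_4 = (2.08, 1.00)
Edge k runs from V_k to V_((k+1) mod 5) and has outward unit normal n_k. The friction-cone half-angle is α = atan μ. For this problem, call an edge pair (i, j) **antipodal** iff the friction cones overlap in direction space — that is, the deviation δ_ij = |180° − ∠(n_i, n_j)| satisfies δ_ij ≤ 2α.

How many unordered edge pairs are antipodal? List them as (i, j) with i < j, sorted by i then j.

α = atan 0.3 = 16.70°;  2α = 33.40°
n_0 = (-0.6383, +0.7698)
n_1 = (-0.8482, -0.5296)
n_2 = (+0.1698, -0.9855)
n_3 = (+0.8503, +0.5264)
n_4 = (+0.2956, +0.9553)
  (0,1): δ = 97.68°  ·
  (0,2): δ = 29.88°  ✓
  (0,3): δ = 82.10°  ·
  (0,4): δ = 123.14°  ·
  (1,2): δ = 112.20°  ·
  (1,3): δ = 0.22°  ✓
  (1,4): δ = 40.82°  ·
  (2,3): δ = 68.02°  ·
  (2,4): δ = 26.97°  ✓
  (3,4): δ = 138.95°  ·
antipodal pairs: 3

count = 3; pairs: (0,2), (1,3), (2,4)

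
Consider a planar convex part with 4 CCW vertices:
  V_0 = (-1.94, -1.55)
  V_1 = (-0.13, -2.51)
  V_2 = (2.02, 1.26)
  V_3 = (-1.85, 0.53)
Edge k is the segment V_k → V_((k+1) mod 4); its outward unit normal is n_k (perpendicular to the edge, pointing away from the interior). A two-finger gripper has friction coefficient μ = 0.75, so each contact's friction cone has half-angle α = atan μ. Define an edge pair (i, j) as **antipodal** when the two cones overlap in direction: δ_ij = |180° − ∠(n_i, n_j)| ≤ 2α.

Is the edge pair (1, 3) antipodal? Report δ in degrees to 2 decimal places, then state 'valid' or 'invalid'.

δ = 27.22°, valid

α = atan 0.75 = 36.87°;  2α = 73.74°
edge 1: e_1 = (+2.15, +3.77);  n_1 = (+0.8687, -0.4954)
edge 3: e_3 = (-0.09, -2.08);  n_3 = (-0.9991, +0.0432)
∠(n_1, n_3) = 152.78°
δ = |180° − 152.78°| = 27.22°
27.22° ≤ 2α = 73.74°  →  valid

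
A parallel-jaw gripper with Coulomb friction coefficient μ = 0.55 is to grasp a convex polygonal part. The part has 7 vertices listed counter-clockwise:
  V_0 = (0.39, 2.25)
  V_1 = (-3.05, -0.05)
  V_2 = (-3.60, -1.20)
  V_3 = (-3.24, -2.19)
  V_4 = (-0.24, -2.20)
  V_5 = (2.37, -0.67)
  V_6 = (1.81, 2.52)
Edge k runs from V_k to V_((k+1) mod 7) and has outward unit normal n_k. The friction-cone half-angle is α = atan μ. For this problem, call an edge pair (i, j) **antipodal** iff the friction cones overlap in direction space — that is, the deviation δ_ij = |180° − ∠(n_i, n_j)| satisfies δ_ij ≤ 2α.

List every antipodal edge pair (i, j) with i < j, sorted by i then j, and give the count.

count = 7; pairs: (0,3), (0,4), (1,4), (1,5), (2,5), (3,6), (4,6)

α = atan 0.55 = 28.81°;  2α = 57.62°
n_0 = (-0.5558, +0.8313)
n_1 = (-0.9021, +0.4315)
n_2 = (-0.9398, -0.3417)
n_3 = (-0.0033, -1.0000)
n_4 = (+0.5057, -0.8627)
n_5 = (+0.9849, +0.1729)
n_6 = (-0.1868, +0.9824)
  (0,1): δ = 149.33°  ·
  (0,2): δ = 103.78°  ·
  (0,3): δ = 33.96°  ✓
  (0,4): δ = 3.39°  ✓
  (0,5): δ = 66.19°  ·
  (0,6): δ = 157.00°  ·
  (1,2): δ = 134.46°  ·
  (1,3): δ = 64.63°  ·
  (1,4): δ = 34.06°  ✓
  (1,5): δ = 35.52°  ✓
  (1,6): δ = 126.33°  ·
  (2,3): δ = 110.17°  ·
  (2,4): δ = 79.60°  ·
  (2,5): δ = 10.03°  ✓
  (2,6): δ = 80.78°  ·
  (3,4): δ = 149.43°  ·
  (3,5): δ = 79.85°  ·
  (3,6): δ = 10.96°  ✓
  (4,5): δ = 110.42°  ·
  (4,6): δ = 19.61°  ✓
  (5,6): δ = 89.19°  ·
antipodal pairs: 7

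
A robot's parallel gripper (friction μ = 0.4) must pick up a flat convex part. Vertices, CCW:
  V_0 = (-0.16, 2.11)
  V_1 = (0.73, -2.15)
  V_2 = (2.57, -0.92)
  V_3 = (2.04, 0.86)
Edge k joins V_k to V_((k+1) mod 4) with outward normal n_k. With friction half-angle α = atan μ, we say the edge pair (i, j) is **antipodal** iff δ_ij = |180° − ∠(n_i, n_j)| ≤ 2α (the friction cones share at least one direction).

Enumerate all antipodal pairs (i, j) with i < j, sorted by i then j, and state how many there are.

count = 1; pairs: (0,2)

α = atan 0.4 = 21.80°;  2α = 43.60°
n_0 = (-0.9789, -0.2045)
n_1 = (+0.5557, -0.8314)
n_2 = (+0.9584, +0.2854)
n_3 = (+0.4940, +0.8695)
  (0,1): δ = 68.04°  ·
  (0,2): δ = 4.78°  ✓
  (0,3): δ = 48.60°  ·
  (1,2): δ = 107.18°  ·
  (1,3): δ = 63.37°  ·
  (2,3): δ = 136.19°  ·
antipodal pairs: 1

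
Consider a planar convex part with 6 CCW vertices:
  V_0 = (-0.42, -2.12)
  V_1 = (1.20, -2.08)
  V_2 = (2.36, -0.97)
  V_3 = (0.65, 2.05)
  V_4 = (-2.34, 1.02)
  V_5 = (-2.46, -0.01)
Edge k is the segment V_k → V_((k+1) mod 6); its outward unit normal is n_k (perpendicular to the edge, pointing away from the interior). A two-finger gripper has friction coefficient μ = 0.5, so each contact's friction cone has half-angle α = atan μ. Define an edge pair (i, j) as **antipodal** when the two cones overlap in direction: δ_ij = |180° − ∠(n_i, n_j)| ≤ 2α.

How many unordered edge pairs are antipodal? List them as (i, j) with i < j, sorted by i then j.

count = 5; pairs: (0,3), (1,3), (1,4), (2,4), (2,5)

α = atan 0.5 = 26.57°;  2α = 53.13°
n_0 = (+0.0247, -0.9997)
n_1 = (+0.6914, -0.7225)
n_2 = (+0.8702, +0.4927)
n_3 = (-0.3257, +0.9455)
n_4 = (-0.9933, +0.1157)
n_5 = (-0.7189, -0.6951)
  (0,1): δ = 137.68°  ·
  (0,2): δ = 61.89°  ·
  (0,3): δ = 17.59°  ✓
  (0,4): δ = 81.94°  ·
  (0,5): δ = 132.62°  ·
  (1,2): δ = 104.22°  ·
  (1,3): δ = 24.73°  ✓
  (1,4): δ = 39.62°  ✓
  (1,5): δ = 90.30°  ·
  (2,3): δ = 100.51°  ·
  (2,4): δ = 36.16°  ✓
  (2,5): δ = 14.51°  ✓
  (3,4): δ = 115.65°  ·
  (3,5): δ = 64.97°  ·
  (4,5): δ = 129.32°  ·
antipodal pairs: 5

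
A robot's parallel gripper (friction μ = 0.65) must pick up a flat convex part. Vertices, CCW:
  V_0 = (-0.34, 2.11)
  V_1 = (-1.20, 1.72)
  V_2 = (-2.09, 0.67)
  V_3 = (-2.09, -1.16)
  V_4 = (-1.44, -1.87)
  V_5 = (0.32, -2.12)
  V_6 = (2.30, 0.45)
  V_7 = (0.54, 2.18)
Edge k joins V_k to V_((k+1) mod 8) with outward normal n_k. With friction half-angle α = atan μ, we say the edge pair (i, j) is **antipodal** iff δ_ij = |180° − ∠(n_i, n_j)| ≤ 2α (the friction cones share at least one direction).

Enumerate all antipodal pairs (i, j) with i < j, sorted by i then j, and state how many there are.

count = 11; pairs: (0,4), (0,5), (1,4), (1,5), (2,5), (2,6), (3,6), (3,7), (4,6), (4,7), (5,7)

α = atan 0.65 = 33.02°;  2α = 66.05°
n_0 = (-0.4130, +0.9107)
n_1 = (-0.7628, +0.6466)
n_2 = (-1.0000, -0.0000)
n_3 = (-0.7376, -0.6753)
n_4 = (-0.1406, -0.9901)
n_5 = (+0.7922, -0.6103)
n_6 = (+0.7010, +0.7132)
n_7 = (-0.0793, +0.9969)
  (0,1): δ = 154.68°  ·
  (0,2): δ = 114.39°  ·
  (0,3): δ = 71.92°  ·
  (0,4): δ = 32.48°  ✓
  (0,5): δ = 27.99°  ✓
  (0,6): δ = 111.10°  ·
  (0,7): δ = 160.15°  ·
  (1,2): δ = 139.71°  ·
  (1,3): δ = 97.24°  ·
  (1,4): δ = 57.80°  ✓
  (1,5): δ = 2.67°  ✓
  (1,6): δ = 85.78°  ·
  (1,7): δ = 134.83°  ·
  (2,3): δ = 137.53°  ·
  (2,4): δ = 98.08°  ·
  (2,5): δ = 37.61°  ✓
  (2,6): δ = 45.49°  ✓
  (2,7): δ = 94.55°  ·
  (3,4): δ = 140.56°  ·
  (3,5): δ = 80.09°  ·
  (3,6): δ = 3.02°  ✓
  (3,7): δ = 52.07°  ✓
  (4,5): δ = 119.53°  ·
  (4,6): δ = 36.42°  ✓
  (4,7): δ = 12.63°  ✓
  (5,6): δ = 96.90°  ·
  (5,7): δ = 47.84°  ✓
  (6,7): δ = 130.94°  ·
antipodal pairs: 11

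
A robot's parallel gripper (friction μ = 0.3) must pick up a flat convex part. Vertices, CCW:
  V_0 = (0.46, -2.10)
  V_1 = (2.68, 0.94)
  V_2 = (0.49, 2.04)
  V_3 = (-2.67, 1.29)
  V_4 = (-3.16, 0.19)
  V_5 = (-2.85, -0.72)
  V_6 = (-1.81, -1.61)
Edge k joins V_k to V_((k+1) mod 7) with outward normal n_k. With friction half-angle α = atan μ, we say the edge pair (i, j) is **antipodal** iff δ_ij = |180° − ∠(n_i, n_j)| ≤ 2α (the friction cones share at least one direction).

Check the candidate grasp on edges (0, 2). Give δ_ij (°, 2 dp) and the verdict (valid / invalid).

δ = 40.51°, invalid

α = atan 0.3 = 16.70°;  2α = 33.40°
edge 0: e_0 = (+2.22, +3.04);  n_0 = (+0.8076, -0.5898)
edge 2: e_2 = (-3.16, -0.75);  n_2 = (-0.2309, +0.9730)
∠(n_0, n_2) = 139.49°
δ = |180° − 139.49°| = 40.51°
40.51° > 2α = 33.40°  →  invalid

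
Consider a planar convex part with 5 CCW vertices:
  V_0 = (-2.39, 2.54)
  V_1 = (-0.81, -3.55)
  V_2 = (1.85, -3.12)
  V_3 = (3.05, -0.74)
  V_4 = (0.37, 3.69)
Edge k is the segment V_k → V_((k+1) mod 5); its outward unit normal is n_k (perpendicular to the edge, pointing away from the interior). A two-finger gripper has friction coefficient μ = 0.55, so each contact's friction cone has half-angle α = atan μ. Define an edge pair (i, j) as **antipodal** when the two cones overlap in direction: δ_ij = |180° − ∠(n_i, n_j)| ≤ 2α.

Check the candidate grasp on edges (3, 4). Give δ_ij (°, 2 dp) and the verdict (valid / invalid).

α = atan 0.55 = 28.81°;  2α = 57.62°
edge 3: e_3 = (-2.68, +4.43);  n_3 = (+0.8556, +0.5176)
edge 4: e_4 = (-2.76, -1.15);  n_4 = (-0.3846, +0.9231)
∠(n_3, n_4) = 81.45°
δ = |180° − 81.45°| = 98.55°
98.55° > 2α = 57.62°  →  invalid

δ = 98.55°, invalid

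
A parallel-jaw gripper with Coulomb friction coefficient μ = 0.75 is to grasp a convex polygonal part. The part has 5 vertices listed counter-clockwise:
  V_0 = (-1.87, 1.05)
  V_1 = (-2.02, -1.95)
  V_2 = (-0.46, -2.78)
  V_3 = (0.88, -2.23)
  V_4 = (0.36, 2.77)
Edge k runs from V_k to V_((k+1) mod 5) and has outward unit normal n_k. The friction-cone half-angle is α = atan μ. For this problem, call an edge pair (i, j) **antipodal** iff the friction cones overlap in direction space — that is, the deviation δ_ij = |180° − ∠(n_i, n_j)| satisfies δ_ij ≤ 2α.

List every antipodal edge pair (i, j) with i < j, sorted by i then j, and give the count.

count = 6; pairs: (0,2), (0,3), (1,3), (1,4), (2,4), (3,4)

α = atan 0.75 = 36.87°;  2α = 73.74°
n_0 = (-0.9988, +0.0499)
n_1 = (-0.4697, -0.8828)
n_2 = (+0.3797, -0.9251)
n_3 = (+0.9946, +0.1034)
n_4 = (-0.6107, +0.7918)
  (0,1): δ = 115.15°  ·
  (0,2): δ = 64.82°  ✓
  (0,3): δ = 8.80°  ✓
  (0,4): δ = 130.51°  ·
  (1,2): δ = 129.67°  ·
  (1,3): δ = 56.05°  ✓
  (1,4): δ = 65.66°  ✓
  (2,3): δ = 106.38°  ·
  (2,4): δ = 15.33°  ✓
  (3,4): δ = 58.29°  ✓
antipodal pairs: 6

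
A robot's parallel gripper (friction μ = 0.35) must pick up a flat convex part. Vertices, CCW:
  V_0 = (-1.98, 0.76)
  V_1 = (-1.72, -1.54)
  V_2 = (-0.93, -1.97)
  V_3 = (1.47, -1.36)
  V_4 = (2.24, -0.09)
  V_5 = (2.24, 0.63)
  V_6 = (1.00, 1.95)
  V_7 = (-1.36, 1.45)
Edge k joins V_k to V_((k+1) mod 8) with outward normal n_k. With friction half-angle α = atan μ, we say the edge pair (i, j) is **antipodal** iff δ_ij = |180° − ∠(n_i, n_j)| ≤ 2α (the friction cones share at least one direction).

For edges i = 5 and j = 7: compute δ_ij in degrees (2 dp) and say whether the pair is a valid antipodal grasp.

δ = 85.15°, invalid

α = atan 0.35 = 19.29°;  2α = 38.58°
edge 5: e_5 = (-1.24, +1.32);  n_5 = (+0.7288, +0.6847)
edge 7: e_7 = (-0.62, -0.69);  n_7 = (-0.7438, +0.6684)
∠(n_5, n_7) = 94.85°
δ = |180° − 94.85°| = 85.15°
85.15° > 2α = 38.58°  →  invalid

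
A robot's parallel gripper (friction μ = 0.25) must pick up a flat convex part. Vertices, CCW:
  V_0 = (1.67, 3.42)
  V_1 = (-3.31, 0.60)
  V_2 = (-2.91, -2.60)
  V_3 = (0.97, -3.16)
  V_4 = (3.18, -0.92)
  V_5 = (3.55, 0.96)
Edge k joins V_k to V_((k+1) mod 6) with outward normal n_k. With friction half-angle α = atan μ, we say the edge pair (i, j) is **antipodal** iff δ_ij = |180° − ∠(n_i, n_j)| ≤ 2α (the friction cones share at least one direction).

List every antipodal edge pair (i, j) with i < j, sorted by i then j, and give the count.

count = 2; pairs: (0,3), (1,4)

α = atan 0.25 = 14.04°;  2α = 28.07°
n_0 = (-0.4927, +0.8702)
n_1 = (-0.9923, -0.1240)
n_2 = (-0.1428, -0.9897)
n_3 = (+0.7119, -0.7023)
n_4 = (+0.9812, -0.1931)
n_5 = (+0.7945, +0.6072)
  (0,1): δ = 112.40°  ·
  (0,2): δ = 37.73°  ·
  (0,3): δ = 15.86°  ✓
  (0,4): δ = 49.34°  ·
  (0,5): δ = 97.87°  ·
  (1,2): δ = 105.34°  ·
  (1,3): δ = 51.74°  ·
  (1,4): δ = 18.26°  ✓
  (1,5): δ = 30.26°  ·
  (2,3): δ = 126.40°  ·
  (2,4): δ = 92.92°  ·
  (2,5): δ = 44.40°  ·
  (3,4): δ = 146.52°  ·
  (3,5): δ = 98.00°  ·
  (4,5): δ = 131.48°  ·
antipodal pairs: 2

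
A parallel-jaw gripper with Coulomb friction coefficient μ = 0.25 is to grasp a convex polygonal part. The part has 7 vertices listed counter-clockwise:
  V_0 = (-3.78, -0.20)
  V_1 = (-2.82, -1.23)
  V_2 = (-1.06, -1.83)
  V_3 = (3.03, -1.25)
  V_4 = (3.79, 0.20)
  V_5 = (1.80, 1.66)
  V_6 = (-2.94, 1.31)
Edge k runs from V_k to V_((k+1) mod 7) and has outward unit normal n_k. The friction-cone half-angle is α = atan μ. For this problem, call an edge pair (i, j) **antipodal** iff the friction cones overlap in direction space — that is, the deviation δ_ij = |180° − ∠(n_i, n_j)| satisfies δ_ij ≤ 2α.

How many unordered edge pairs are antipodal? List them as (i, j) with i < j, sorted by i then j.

α = atan 0.25 = 14.04°;  2α = 28.07°
n_0 = (-0.7315, -0.6818)
n_1 = (-0.3227, -0.9465)
n_2 = (+0.1404, -0.9901)
n_3 = (+0.8857, -0.4642)
n_4 = (+0.5915, +0.8063)
n_5 = (-0.0736, +0.9973)
n_6 = (-0.8739, +0.4861)
  (0,1): δ = 151.81°  ·
  (0,2): δ = 124.91°  ·
  (0,3): δ = 70.65°  ·
  (0,4): δ = 10.75°  ✓
  (0,5): δ = 51.24°  ·
  (0,6): δ = 107.93°  ·
  (1,2): δ = 153.10°  ·
  (1,3): δ = 98.84°  ·
  (1,4): δ = 17.44°  ✓
  (1,5): δ = 23.05°  ✓
  (1,6): δ = 79.74°  ·
  (2,3): δ = 125.73°  ·
  (2,4): δ = 44.34°  ·
  (2,5): δ = 3.85°  ✓
  (2,6): δ = 52.84°  ·
  (3,4): δ = 98.61°  ·
  (3,5): δ = 58.12°  ·
  (3,6): δ = 1.43°  ✓
  (4,5): δ = 139.51°  ·
  (4,6): δ = 82.82°  ·
  (5,6): δ = 123.31°  ·
antipodal pairs: 5

count = 5; pairs: (0,4), (1,4), (1,5), (2,5), (3,6)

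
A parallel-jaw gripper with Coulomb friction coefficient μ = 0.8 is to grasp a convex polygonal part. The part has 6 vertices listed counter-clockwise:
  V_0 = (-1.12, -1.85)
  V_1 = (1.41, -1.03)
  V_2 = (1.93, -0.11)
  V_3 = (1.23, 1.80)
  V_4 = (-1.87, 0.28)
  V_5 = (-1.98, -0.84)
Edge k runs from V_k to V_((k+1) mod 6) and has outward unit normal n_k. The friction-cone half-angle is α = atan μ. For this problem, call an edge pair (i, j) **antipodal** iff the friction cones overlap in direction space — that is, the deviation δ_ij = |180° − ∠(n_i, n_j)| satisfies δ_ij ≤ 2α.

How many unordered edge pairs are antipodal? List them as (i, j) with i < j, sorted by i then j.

α = atan 0.8 = 38.66°;  2α = 77.32°
n_0 = (+0.3083, -0.9513)
n_1 = (+0.8706, -0.4921)
n_2 = (+0.9389, +0.3441)
n_3 = (-0.4402, +0.8979)
n_4 = (-0.9952, +0.0977)
n_5 = (-0.7614, -0.6483)
  (0,1): δ = 137.43°  ·
  (0,2): δ = 87.83°  ·
  (0,3): δ = 8.16°  ✓
  (0,4): δ = 66.43°  ✓
  (0,5): δ = 112.46°  ·
  (1,2): δ = 130.40°  ·
  (1,3): δ = 34.40°  ✓
  (1,4): δ = 23.87°  ✓
  (1,5): δ = 69.89°  ✓
  (2,3): δ = 84.01°  ·
  (2,4): δ = 25.74°  ✓
  (2,5): δ = 20.29°  ✓
  (3,4): δ = 121.73°  ·
  (3,5): δ = 75.71°  ✓
  (4,5): δ = 133.98°  ·
antipodal pairs: 8

count = 8; pairs: (0,3), (0,4), (1,3), (1,4), (1,5), (2,4), (2,5), (3,5)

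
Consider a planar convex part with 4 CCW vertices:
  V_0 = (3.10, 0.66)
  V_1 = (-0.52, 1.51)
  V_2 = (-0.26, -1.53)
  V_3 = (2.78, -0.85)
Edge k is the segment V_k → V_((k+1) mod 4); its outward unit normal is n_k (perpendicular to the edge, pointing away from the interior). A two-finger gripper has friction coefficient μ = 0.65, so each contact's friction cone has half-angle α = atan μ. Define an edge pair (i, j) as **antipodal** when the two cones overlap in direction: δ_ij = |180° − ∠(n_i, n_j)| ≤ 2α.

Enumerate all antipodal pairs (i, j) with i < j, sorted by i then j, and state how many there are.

α = atan 0.65 = 33.02°;  2α = 66.05°
n_0 = (+0.2286, +0.9735)
n_1 = (-0.9964, -0.0852)
n_2 = (+0.2183, -0.9759)
n_3 = (+0.9783, -0.2073)
  (0,1): δ = 71.90°  ·
  (0,2): δ = 25.82°  ✓
  (0,3): δ = 91.25°  ·
  (1,2): δ = 82.28°  ·
  (1,3): δ = 16.85°  ✓
  (2,3): δ = 114.57°  ·
antipodal pairs: 2

count = 2; pairs: (0,2), (1,3)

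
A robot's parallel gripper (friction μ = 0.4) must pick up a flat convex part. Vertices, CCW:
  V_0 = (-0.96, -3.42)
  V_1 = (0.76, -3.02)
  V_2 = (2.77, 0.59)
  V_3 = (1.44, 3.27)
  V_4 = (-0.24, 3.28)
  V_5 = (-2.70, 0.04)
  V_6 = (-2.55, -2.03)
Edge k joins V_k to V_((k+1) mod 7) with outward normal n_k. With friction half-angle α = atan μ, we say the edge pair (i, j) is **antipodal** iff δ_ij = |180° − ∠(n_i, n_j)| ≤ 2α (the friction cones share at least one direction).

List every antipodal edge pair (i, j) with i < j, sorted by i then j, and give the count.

count = 7; pairs: (0,3), (0,4), (1,4), (1,5), (2,5), (2,6), (3,6)

α = atan 0.4 = 21.80°;  2α = 43.60°
n_0 = (+0.2265, -0.9740)
n_1 = (+0.8737, -0.4865)
n_2 = (+0.8958, +0.4445)
n_3 = (+0.0060, +1.0000)
n_4 = (-0.7964, +0.6047)
n_5 = (-0.9974, -0.0723)
n_6 = (-0.6582, -0.7529)
  (0,1): δ = 132.20°  ·
  (0,2): δ = 76.70°  ·
  (0,3): δ = 13.43°  ✓
  (0,4): δ = 39.70°  ✓
  (0,5): δ = 81.05°  ·
  (0,6): δ = 125.75°  ·
  (1,2): δ = 124.50°  ·
  (1,3): δ = 61.23°  ·
  (1,4): δ = 8.10°  ✓
  (1,5): δ = 33.25°  ✓
  (1,6): δ = 77.95°  ·
  (2,3): δ = 116.73°  ·
  (2,4): δ = 63.60°  ·
  (2,5): δ = 22.25°  ✓
  (2,6): δ = 22.45°  ✓
  (3,4): δ = 126.87°  ·
  (3,5): δ = 85.51°  ·
  (3,6): δ = 40.82°  ✓
  (4,5): δ = 138.65°  ·
  (4,6): δ = 93.95°  ·
  (5,6): δ = 135.31°  ·
antipodal pairs: 7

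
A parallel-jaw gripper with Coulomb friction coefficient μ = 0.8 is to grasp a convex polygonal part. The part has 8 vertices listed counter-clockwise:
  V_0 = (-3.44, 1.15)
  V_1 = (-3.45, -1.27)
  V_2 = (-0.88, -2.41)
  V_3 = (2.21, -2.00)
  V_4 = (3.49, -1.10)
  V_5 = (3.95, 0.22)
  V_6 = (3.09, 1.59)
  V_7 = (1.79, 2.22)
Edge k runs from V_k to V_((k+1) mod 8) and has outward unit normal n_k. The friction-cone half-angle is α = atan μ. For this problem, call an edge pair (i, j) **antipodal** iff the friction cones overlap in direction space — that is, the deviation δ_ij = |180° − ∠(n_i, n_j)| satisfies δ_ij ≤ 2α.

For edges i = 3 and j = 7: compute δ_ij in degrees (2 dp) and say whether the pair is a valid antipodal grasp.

δ = 23.55°, valid

α = atan 0.8 = 38.66°;  2α = 77.32°
edge 3: e_3 = (+1.28, +0.90);  n_3 = (+0.5752, -0.8180)
edge 7: e_7 = (-5.23, -1.07);  n_7 = (-0.2004, +0.9797)
∠(n_3, n_7) = 156.45°
δ = |180° − 156.45°| = 23.55°
23.55° ≤ 2α = 77.32°  →  valid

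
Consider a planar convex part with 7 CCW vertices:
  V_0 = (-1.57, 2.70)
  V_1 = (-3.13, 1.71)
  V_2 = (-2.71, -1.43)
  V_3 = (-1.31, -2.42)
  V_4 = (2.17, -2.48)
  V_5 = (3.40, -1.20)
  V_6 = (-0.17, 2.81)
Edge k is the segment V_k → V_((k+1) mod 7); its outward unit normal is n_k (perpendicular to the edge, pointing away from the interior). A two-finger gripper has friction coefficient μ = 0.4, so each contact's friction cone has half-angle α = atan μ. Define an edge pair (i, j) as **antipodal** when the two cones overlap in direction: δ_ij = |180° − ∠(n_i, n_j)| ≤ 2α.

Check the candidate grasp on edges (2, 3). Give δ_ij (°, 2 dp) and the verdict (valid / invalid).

δ = 145.72°, invalid

α = atan 0.4 = 21.80°;  2α = 43.60°
edge 2: e_2 = (+1.40, -0.99);  n_2 = (-0.5774, -0.8165)
edge 3: e_3 = (+3.48, -0.06);  n_3 = (-0.0172, -0.9999)
∠(n_2, n_3) = 34.28°
δ = |180° − 34.28°| = 145.72°
145.72° > 2α = 43.60°  →  invalid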